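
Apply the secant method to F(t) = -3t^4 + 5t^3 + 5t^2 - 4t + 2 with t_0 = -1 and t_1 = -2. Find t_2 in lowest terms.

-64/61

F(-1) = 3, F(-2) = -58. t_2 = (-2) - (-58)·((-2) - (-1))/((-58) - 3) = -64/61.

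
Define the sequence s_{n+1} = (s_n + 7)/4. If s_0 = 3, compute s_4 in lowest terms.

299/128

s_1 = (3 + 7)/4 = 5/2.
s_2 = ((5/2) + 7)/4 = 19/8.
s_3 = ((19/8) + 7)/4 = 75/32.
s_4 = ((75/32) + 7)/4 = 299/128.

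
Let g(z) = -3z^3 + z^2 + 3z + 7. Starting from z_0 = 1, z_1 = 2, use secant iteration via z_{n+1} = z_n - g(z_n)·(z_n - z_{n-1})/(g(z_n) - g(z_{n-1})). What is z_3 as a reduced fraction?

911/543

g(1) = 8, g(2) = -7. z_2 = 2 - (-7)·(2 - 1)/((-7) - 8) = 23/15.
g(2) = -7, g(23/15) = 392/125. z_3 = (23/15) - (392/125)·((23/15) - 2)/((392/125) - (-7)) = 911/543.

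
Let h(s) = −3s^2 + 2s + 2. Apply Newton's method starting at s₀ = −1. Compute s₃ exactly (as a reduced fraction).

−394475/719072

h'(s) = −6s + 2.
h(−1) = −3, h'(−1) = 8, so s₁ = (−1) − (−3)/8 = −5/8.
h(−5/8) = −27/64, h'(−5/8) = 23/4, so s₂ = (−5/8) − (−27/64)/(23/4) = −203/368.
h(−203/368) = −2187/135424, h'(−203/368) = 977/184, so s₃ = (−203/368) − (−2187/135424)/(977/184) = −394475/719072.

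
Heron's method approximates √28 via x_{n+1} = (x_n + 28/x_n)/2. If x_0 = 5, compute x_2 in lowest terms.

x_1 = (5 + 28/5)/2 = 53/10.
x_2 = (53/10 + 28/(53/10))/2 = 5609/1060.

5609/1060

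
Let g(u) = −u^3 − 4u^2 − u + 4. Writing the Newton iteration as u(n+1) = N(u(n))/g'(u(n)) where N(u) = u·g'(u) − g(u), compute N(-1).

g'(u) = −3u^2 − 8u − 1.
N(u) = u·g'(u) − g(u) = u·(−3u^2 − 8u − 1) − (−u^3 − 4u^2 − u + 4) = −2u^3 − 4u^2 − 4.
N(-1) = −6.

−6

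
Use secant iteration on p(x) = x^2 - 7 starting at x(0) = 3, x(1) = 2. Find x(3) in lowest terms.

p(3) = 2, p(2) = -3. x(2) = 2 - (-3)·(2 - 3)/((-3) - 2) = 13/5.
p(2) = -3, p(13/5) = -6/25. x(3) = (13/5) - (-6/25)·((13/5) - 2)/((-6/25) - (-3)) = 61/23.

61/23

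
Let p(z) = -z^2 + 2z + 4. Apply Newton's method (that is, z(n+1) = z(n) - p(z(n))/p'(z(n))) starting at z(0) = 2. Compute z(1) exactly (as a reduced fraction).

p'(z) = -2z + 2.
p(2) = 4, p'(2) = -2, so z(1) = 2 - 4/(-2) = 4.

4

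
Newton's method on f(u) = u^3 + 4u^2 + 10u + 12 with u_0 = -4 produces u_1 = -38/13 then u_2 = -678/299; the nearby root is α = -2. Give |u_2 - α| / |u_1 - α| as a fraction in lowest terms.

u_1 - α = -38/13 - (-2) = -38/13 + 2 = -12/13, so |u_1 - α| = 12/13.
u_2 - α = -678/299 - (-2) = -678/299 + 2 = -80/299, so |u_2 - α| = 80/299.
Ratio = (80/299) / (12/13) = 20/69.

20/69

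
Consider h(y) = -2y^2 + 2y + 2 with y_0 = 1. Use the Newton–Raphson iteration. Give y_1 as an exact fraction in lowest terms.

h'(y) = -4y + 2.
h(1) = 2, h'(1) = -2, so y_1 = 1 - 2/(-2) = 2.

2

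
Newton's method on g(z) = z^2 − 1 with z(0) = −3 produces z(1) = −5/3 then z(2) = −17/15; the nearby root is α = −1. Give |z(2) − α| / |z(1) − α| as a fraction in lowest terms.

1/5

z(1) − α = −5/3 − (−1) = −5/3 + 1 = −2/3, so |z(1) − α| = 2/3.
z(2) − α = −17/15 − (−1) = −17/15 + 1 = −2/15, so |z(2) − α| = 2/15.
Ratio = (2/15) / (2/3) = 1/5.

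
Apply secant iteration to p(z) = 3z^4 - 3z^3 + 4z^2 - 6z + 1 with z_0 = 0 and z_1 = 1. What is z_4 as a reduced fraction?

p(0) = 1, p(1) = -1. z_2 = 1 - (-1)·(1 - 0)/((-1) - 1) = 1/2.
p(1) = -1, p(1/2) = -19/16. z_3 = (1/2) - (-19/16)·((1/2) - 1)/((-19/16) - (-1)) = 11/3.
p(1/2) = -19/16, p(11/3) = 11533/27. z_4 = (11/3) - (11533/27)·((11/3) - (1/2))/((11533/27) - (-19/16)) = 4955/9739.

4955/9739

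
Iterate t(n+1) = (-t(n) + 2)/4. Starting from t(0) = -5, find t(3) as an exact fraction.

t(1) = (-(-5) + 2)/4 = 7/4.
t(2) = (-(7/4) + 2)/4 = 1/16.
t(3) = (-(1/16) + 2)/4 = 31/64.

31/64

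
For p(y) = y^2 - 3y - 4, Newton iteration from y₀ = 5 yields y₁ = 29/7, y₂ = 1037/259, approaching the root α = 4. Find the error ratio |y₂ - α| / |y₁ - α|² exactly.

7/37

y₁ - α = 29/7 - 4 = 1/7, so |y₁ - α| = 1/7.
y₂ - α = 1037/259 - 4 = 1/259, so |y₂ - α| = 1/259.
|y₁ - α|² = 1/49.
Ratio = (1/259) / (1/49) = 7/37.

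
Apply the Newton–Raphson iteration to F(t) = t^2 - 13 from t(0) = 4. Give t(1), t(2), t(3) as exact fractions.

F'(t) = 2t.
F(4) = 3, F'(4) = 8, so t(1) = 4 - 3/8 = 29/8.
F(29/8) = 9/64, F'(29/8) = 29/4, so t(2) = (29/8) - (9/64)/(29/4) = 1673/464.
F(1673/464) = 81/215296, F'(1673/464) = 1673/232, so t(3) = (1673/464) - (81/215296)/(1673/232) = 5597777/1552544.

t(1) = 29/8, t(2) = 1673/464, t(3) = 5597777/1552544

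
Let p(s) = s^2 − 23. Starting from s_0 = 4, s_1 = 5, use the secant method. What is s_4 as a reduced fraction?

p(4) = −7, p(5) = 2. s_2 = 5 − 2·(5 − 4)/(2 − (−7)) = 43/9.
p(5) = 2, p(43/9) = −14/81. s_3 = (43/9) − (−14/81)·((43/9) − 5)/((−14/81) − 2) = 211/44.
p(43/9) = −14/81, p(211/44) = −7/1936. s_4 = (211/44) − (−7/1936)·((211/44) − (43/9))/((−7/1936) − (−14/81)) = 18181/3791.

18181/3791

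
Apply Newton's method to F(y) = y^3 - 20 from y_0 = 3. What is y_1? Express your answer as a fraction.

F'(y) = 3y^2.
F(3) = 7, F'(3) = 27, so y_1 = 3 - 7/27 = 74/27.

74/27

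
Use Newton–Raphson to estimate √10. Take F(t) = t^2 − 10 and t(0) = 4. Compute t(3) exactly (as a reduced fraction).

216401/68432

F'(t) = 2t.
F(4) = 6, F'(4) = 8, so t(1) = 4 − 6/8 = 13/4.
F(13/4) = 9/16, F'(13/4) = 13/2, so t(2) = (13/4) − (9/16)/(13/2) = 329/104.
F(329/104) = 81/10816, F'(329/104) = 329/52, so t(3) = (329/104) − (81/10816)/(329/52) = 216401/68432.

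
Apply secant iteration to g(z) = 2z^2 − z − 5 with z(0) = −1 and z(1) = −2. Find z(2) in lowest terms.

g(−1) = −2, g(−2) = 5. z(2) = (−2) − 5·((−2) − (−1))/(5 − (−2)) = −9/7.

−9/7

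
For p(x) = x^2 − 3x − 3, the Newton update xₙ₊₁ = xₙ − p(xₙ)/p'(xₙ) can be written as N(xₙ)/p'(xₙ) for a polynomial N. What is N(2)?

7

p'(x) = 2x − 3.
N(x) = x·p'(x) − p(x) = x·(2x − 3) − (x^2 − 3x − 3) = x^2 + 3.
N(2) = 7.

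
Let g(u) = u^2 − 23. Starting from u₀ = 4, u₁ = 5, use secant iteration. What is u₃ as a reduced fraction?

211/44

g(4) = −7, g(5) = 2. u₂ = 5 − 2·(5 − 4)/(2 − (−7)) = 43/9.
g(5) = 2, g(43/9) = −14/81. u₃ = (43/9) − (−14/81)·((43/9) − 5)/((−14/81) − 2) = 211/44.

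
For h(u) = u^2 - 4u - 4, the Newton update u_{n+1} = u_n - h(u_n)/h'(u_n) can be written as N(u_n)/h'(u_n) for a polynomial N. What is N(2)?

h'(u) = 2u - 4.
N(u) = u·h'(u) - h(u) = u·(2u - 4) - (u^2 - 4u - 4) = u^2 + 4.
N(2) = 8.

8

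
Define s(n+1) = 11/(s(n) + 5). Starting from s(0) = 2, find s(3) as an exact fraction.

506/307

s(1) = 11/(2 + 5) = 11/7.
s(2) = 11/(11/7 + 5) = 77/46.
s(3) = 11/(77/46 + 5) = 506/307.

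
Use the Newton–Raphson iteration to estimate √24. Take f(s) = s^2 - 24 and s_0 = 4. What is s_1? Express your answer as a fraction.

5

f'(s) = 2s.
f(4) = -8, f'(4) = 8, so s_1 = 4 - (-8)/8 = 5.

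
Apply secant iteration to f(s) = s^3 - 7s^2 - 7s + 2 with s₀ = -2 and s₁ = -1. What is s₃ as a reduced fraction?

-5062/4621

f(-2) = -20, f(-1) = 1. s₂ = (-1) - 1·((-1) - (-2))/(1 - (-20)) = -22/21.
f(-1) = 1, f(-22/21) = 4640/9261. s₃ = (-22/21) - (4640/9261)·((-22/21) - (-1))/((4640/9261) - 1) = -5062/4621.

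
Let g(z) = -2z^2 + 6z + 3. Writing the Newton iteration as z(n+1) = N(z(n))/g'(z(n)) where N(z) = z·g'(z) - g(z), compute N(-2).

-11

g'(z) = -4z + 6.
N(z) = z·g'(z) - g(z) = z·(-4z + 6) - (-2z^2 + 6z + 3) = -2z^2 - 3.
N(-2) = -11.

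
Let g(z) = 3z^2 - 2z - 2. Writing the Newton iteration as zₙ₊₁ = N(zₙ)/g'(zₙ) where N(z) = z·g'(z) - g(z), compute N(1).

5

g'(z) = 6z - 2.
N(z) = z·g'(z) - g(z) = z·(6z - 2) - (3z^2 - 2z - 2) = 3z^2 + 2.
N(1) = 5.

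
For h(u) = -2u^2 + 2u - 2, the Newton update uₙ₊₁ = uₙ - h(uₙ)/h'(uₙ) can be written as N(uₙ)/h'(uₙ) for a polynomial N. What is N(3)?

h'(u) = -4u + 2.
N(u) = u·h'(u) - h(u) = u·(-4u + 2) - (-2u^2 + 2u - 2) = -2u^2 + 2.
N(3) = -16.

-16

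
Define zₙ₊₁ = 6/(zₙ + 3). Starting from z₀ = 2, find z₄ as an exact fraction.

z₁ = 6/(2 + 3) = 6/5.
z₂ = 6/(6/5 + 3) = 10/7.
z₃ = 6/(10/7 + 3) = 42/31.
z₄ = 6/(42/31 + 3) = 62/45.

62/45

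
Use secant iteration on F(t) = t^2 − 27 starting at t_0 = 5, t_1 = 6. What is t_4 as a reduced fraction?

1351/260

F(5) = −2, F(6) = 9. t_2 = 6 − 9·(6 − 5)/(9 − (−2)) = 57/11.
F(6) = 9, F(57/11) = −18/121. t_3 = (57/11) − (−18/121)·((57/11) − 6)/((−18/121) − 9) = 213/41.
F(57/11) = −18/121, F(213/41) = −18/1681. t_4 = (213/41) − (−18/1681)·((213/41) − (57/11))/((−18/1681) − (−18/121)) = 1351/260.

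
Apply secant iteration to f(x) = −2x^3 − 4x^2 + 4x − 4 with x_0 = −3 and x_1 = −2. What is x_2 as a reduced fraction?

−20/7

f(−3) = 2, f(−2) = −12. x_2 = (−2) − (−12)·((−2) − (−3))/((−12) − 2) = −20/7.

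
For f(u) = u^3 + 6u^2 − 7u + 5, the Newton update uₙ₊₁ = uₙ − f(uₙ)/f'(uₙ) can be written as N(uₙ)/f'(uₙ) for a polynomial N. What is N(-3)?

−5

f'(u) = 3u^2 + 12u − 7.
N(u) = u·f'(u) − f(u) = u·(3u^2 + 12u − 7) − (u^3 + 6u^2 − 7u + 5) = 2u^3 + 6u^2 − 5.
N(-3) = −5.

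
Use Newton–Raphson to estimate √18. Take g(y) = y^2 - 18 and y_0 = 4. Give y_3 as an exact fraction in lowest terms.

665857/156944

g'(y) = 2y.
g(4) = -2, g'(4) = 8, so y_1 = 4 - (-2)/8 = 17/4.
g(17/4) = 1/16, g'(17/4) = 17/2, so y_2 = (17/4) - (1/16)/(17/2) = 577/136.
g(577/136) = 1/18496, g'(577/136) = 577/68, so y_3 = (577/136) - (1/18496)/(577/68) = 665857/156944.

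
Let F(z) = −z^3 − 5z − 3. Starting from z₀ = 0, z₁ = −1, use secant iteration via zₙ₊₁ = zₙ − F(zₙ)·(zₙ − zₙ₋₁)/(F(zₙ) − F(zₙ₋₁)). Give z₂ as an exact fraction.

−1/2

F(0) = −3, F(−1) = 3. z₂ = (−1) − 3·((−1) − 0)/(3 − (−3)) = −1/2.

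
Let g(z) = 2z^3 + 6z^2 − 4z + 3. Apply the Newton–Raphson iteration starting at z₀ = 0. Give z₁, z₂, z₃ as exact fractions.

z₁ = 3/4, z₂ = 33/134, z₃ = 1549752/409571

g'(z) = 6z^2 + 12z − 4.
g(0) = 3, g'(0) = −4, so z₁ = 0 − 3/(−4) = 3/4.
g(3/4) = 135/32, g'(3/4) = 67/8, so z₂ = (3/4) − (135/32)/(67/8) = 33/134.
g(33/134) = 2897775/1203052, g'(33/134) = −6113/8978, so z₃ = (33/134) − (2897775/1203052)/(−6113/8978) = 1549752/409571.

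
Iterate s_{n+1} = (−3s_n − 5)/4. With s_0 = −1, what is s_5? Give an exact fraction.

−331/512

s_1 = (−3·(−1) − 5)/4 = −1/2.
s_2 = (−3·(−1/2) − 5)/4 = −7/8.
s_3 = (−3·(−7/8) − 5)/4 = −19/32.
s_4 = (−3·(−19/32) − 5)/4 = −103/128.
s_5 = (−3·(−103/128) − 5)/4 = −331/512.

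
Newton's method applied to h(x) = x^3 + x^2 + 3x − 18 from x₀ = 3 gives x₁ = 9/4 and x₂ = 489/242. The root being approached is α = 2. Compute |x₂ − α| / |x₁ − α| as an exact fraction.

10/121

x₁ − α = 9/4 − 2 = 1/4, so |x₁ − α| = 1/4.
x₂ − α = 489/242 − 2 = 5/242, so |x₂ − α| = 5/242.
Ratio = (5/242) / (1/4) = 10/121.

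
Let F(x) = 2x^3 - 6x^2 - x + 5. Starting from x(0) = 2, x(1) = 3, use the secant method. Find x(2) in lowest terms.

19/7

F(2) = -5, F(3) = 2. x(2) = 3 - 2·(3 - 2)/(2 - (-5)) = 19/7.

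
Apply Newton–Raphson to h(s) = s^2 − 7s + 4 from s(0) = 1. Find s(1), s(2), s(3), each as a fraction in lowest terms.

h'(s) = 2s − 7.
h(1) = −2, h'(1) = −5, so s(1) = 1 − (−2)/(−5) = 3/5.
h(3/5) = 4/25, h'(3/5) = −29/5, so s(2) = (3/5) − (4/25)/(−29/5) = 91/145.
h(91/145) = 16/21025, h'(91/145) = −833/145, so s(3) = (91/145) − (16/21025)/(−833/145) = 75819/120785.

s(1) = 3/5, s(2) = 91/145, s(3) = 75819/120785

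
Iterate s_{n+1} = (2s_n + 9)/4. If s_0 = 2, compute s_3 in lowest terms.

67/16

s_1 = (2·2 + 9)/4 = 13/4.
s_2 = (2·(13/4) + 9)/4 = 31/8.
s_3 = (2·(31/8) + 9)/4 = 67/16.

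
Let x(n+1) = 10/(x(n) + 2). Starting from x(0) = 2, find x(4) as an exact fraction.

190/83

x(1) = 10/(2 + 2) = 5/2.
x(2) = 10/(5/2 + 2) = 20/9.
x(3) = 10/(20/9 + 2) = 45/19.
x(4) = 10/(45/19 + 2) = 190/83.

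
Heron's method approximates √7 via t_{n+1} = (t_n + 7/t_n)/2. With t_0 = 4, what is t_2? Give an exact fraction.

977/368

t_1 = (4 + 7/4)/2 = 23/8.
t_2 = (23/8 + 7/(23/8))/2 = 977/368.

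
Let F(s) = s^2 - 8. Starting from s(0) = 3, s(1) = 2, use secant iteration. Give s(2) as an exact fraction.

14/5

F(3) = 1, F(2) = -4. s(2) = 2 - (-4)·(2 - 3)/((-4) - 1) = 14/5.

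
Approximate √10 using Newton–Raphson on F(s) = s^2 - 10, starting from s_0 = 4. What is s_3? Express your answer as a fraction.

216401/68432

F'(s) = 2s.
F(4) = 6, F'(4) = 8, so s_1 = 4 - 6/8 = 13/4.
F(13/4) = 9/16, F'(13/4) = 13/2, so s_2 = (13/4) - (9/16)/(13/2) = 329/104.
F(329/104) = 81/10816, F'(329/104) = 329/52, so s_3 = (329/104) - (81/10816)/(329/52) = 216401/68432.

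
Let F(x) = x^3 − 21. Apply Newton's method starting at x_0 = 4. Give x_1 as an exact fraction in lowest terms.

F'(x) = 3x^2.
F(4) = 43, F'(4) = 48, so x_1 = 4 − 43/48 = 149/48.

149/48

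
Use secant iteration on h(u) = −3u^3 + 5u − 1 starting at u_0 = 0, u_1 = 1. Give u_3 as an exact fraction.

5

h(0) = −1, h(1) = 1. u_2 = 1 − 1·(1 − 0)/(1 − (−1)) = 1/2.
h(1) = 1, h(1/2) = 9/8. u_3 = (1/2) − (9/8)·((1/2) − 1)/((9/8) − 1) = 5.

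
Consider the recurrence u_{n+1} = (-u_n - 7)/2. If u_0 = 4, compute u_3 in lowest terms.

u_1 = (-4 - 7)/2 = -11/2.
u_2 = (-(-11/2) - 7)/2 = -3/4.
u_3 = (-(-3/4) - 7)/2 = -25/8.

-25/8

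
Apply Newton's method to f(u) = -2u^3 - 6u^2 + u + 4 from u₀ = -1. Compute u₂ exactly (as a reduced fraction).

f'(u) = -6u^2 - 12u + 1.
f(-1) = -1, f'(-1) = 7, so u₁ = (-1) - (-1)/7 = -6/7.
f(-6/7) = -2/343, f'(-6/7) = 337/49, so u₂ = (-6/7) - (-2/343)/(337/49) = -2020/2359.

-2020/2359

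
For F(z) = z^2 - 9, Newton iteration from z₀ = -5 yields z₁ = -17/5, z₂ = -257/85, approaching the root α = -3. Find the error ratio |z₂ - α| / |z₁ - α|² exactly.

z₁ - α = -17/5 - (-3) = -17/5 + 3 = -2/5, so |z₁ - α| = 2/5.
z₂ - α = -257/85 - (-3) = -257/85 + 3 = -2/85, so |z₂ - α| = 2/85.
|z₁ - α|² = 4/25.
Ratio = (2/85) / (4/25) = 5/34.

5/34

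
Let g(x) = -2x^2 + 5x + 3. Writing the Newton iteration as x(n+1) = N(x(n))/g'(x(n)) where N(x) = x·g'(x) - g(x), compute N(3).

g'(x) = -4x + 5.
N(x) = x·g'(x) - g(x) = x·(-4x + 5) - (-2x^2 + 5x + 3) = -2x^2 - 3.
N(3) = -21.

-21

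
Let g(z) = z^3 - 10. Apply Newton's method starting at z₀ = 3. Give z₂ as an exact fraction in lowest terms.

g'(z) = 3z^2.
g(3) = 17, g'(3) = 27, so z₁ = 3 - 17/27 = 64/27.
g(64/27) = 65314/19683, g'(64/27) = 4096/243, so z₂ = (64/27) - (65314/19683)/(4096/243) = 360559/165888.

360559/165888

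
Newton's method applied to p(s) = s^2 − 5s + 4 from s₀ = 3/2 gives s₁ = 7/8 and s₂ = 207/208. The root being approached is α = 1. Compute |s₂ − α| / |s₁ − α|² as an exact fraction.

s₁ − α = 7/8 − 1 = −1/8, so |s₁ − α| = 1/8.
s₂ − α = 207/208 − 1 = −1/208, so |s₂ − α| = 1/208.
|s₁ − α|² = 1/64.
Ratio = (1/208) / (1/64) = 4/13.

4/13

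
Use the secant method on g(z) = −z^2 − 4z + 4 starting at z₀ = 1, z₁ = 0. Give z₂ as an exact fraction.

g(1) = −1, g(0) = 4. z₂ = 0 − 4·(0 − 1)/(4 − (−1)) = 4/5.

4/5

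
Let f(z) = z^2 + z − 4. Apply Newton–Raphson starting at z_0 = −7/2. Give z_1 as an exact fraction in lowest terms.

f'(z) = 2z + 1.
f(−7/2) = 19/4, f'(−7/2) = −6, so z_1 = (−7/2) − (19/4)/(−6) = −65/24.

−65/24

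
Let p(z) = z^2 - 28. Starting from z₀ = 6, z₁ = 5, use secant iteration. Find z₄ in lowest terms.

17372/3283

p(6) = 8, p(5) = -3. z₂ = 5 - (-3)·(5 - 6)/((-3) - 8) = 58/11.
p(5) = -3, p(58/11) = -24/121. z₃ = (58/11) - (-24/121)·((58/11) - 5)/((-24/121) - (-3)) = 598/113.
p(58/11) = -24/121, p(598/113) = 72/12769. z₄ = (598/113) - (72/12769)·((598/113) - (58/11))/((72/12769) - (-24/121)) = 17372/3283.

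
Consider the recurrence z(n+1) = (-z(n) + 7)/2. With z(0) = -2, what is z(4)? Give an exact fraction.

z(1) = (-(-2) + 7)/2 = 9/2.
z(2) = (-(9/2) + 7)/2 = 5/4.
z(3) = (-(5/4) + 7)/2 = 23/8.
z(4) = (-(23/8) + 7)/2 = 33/16.

33/16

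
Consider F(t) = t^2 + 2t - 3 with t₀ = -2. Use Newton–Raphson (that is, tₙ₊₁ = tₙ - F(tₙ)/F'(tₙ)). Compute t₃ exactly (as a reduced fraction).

-4921/1640

F'(t) = 2t + 2.
F(-2) = -3, F'(-2) = -2, so t₁ = (-2) - (-3)/(-2) = -7/2.
F(-7/2) = 9/4, F'(-7/2) = -5, so t₂ = (-7/2) - (9/4)/(-5) = -61/20.
F(-61/20) = 81/400, F'(-61/20) = -41/10, so t₃ = (-61/20) - (81/400)/(-41/10) = -4921/1640.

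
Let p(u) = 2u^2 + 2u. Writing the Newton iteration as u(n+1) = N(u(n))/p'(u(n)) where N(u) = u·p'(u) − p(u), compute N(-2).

p'(u) = 4u + 2.
N(u) = u·p'(u) − p(u) = u·(4u + 2) − (2u^2 + 2u) = 2u^2.
N(-2) = 8.

8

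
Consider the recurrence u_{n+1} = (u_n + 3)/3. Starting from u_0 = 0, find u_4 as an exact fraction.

u_1 = (0 + 3)/3 = 1.
u_2 = (1 + 3)/3 = 4/3.
u_3 = ((4/3) + 3)/3 = 13/9.
u_4 = ((13/9) + 3)/3 = 40/27.

40/27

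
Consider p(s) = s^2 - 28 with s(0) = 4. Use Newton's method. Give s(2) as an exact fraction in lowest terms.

233/44

p'(s) = 2s.
p(4) = -12, p'(4) = 8, so s(1) = 4 - (-12)/8 = 11/2.
p(11/2) = 9/4, p'(11/2) = 11, so s(2) = (11/2) - (9/4)/11 = 233/44.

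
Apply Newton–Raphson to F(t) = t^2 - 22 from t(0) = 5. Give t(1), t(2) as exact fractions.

t(1) = 47/10, t(2) = 4409/940

F'(t) = 2t.
F(5) = 3, F'(5) = 10, so t(1) = 5 - 3/10 = 47/10.
F(47/10) = 9/100, F'(47/10) = 47/5, so t(2) = (47/10) - (9/100)/(47/5) = 4409/940.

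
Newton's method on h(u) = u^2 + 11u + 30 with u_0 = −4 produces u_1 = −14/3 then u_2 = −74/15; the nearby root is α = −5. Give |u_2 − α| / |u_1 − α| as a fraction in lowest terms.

u_1 − α = −14/3 − (−5) = −14/3 + 5 = 1/3, so |u_1 − α| = 1/3.
u_2 − α = −74/15 − (−5) = −74/15 + 5 = 1/15, so |u_2 − α| = 1/15.
Ratio = (1/15) / (1/3) = 1/5.

1/5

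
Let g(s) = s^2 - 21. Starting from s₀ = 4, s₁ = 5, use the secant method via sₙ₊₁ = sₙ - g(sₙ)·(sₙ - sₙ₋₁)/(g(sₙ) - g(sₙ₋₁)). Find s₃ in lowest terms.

g(4) = -5, g(5) = 4. s₂ = 5 - 4·(5 - 4)/(4 - (-5)) = 41/9.
g(5) = 4, g(41/9) = -20/81. s₃ = (41/9) - (-20/81)·((41/9) - 5)/((-20/81) - 4) = 197/43.

197/43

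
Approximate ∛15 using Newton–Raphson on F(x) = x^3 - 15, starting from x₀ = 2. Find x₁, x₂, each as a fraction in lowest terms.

F'(x) = 3x^2.
F(2) = -7, F'(2) = 12, so x₁ = 2 - (-7)/12 = 31/12.
F(31/12) = 3871/1728, F'(31/12) = 961/48, so x₂ = (31/12) - (3871/1728)/(961/48) = 42751/17298.

x₁ = 31/12, x₂ = 42751/17298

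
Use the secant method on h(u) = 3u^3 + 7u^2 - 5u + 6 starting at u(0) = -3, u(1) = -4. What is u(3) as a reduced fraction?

h(-3) = 3, h(-4) = -54. u(2) = (-4) - (-54)·((-4) - (-3))/((-54) - 3) = -58/19.
h(-4) = -54, h(-58/19) = 7920/6859. u(3) = (-58/19) - (7920/6859)·((-58/19) - (-4))/((7920/6859) - (-54)) = -64574/21017.

-64574/21017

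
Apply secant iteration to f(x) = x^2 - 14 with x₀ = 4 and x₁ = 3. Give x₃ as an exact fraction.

f(4) = 2, f(3) = -5. x₂ = 3 - (-5)·(3 - 4)/((-5) - 2) = 26/7.
f(3) = -5, f(26/7) = -10/49. x₃ = (26/7) - (-10/49)·((26/7) - 3)/((-10/49) - (-5)) = 176/47.

176/47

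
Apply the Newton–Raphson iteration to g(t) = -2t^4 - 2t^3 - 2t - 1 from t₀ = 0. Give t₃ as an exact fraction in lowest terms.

g'(t) = -8t^3 - 6t^2 - 2.
g(0) = -1, g'(0) = -2, so t₁ = 0 - (-1)/(-2) = -1/2.
g(-1/2) = 1/8, g'(-1/2) = -5/2, so t₂ = (-1/2) - (1/8)/(-5/2) = -9/20.
g(-9/20) = 19/80000, g'(-9/20) = -1243/500, so t₃ = (-9/20) - (19/80000)/(-1243/500) = -89477/198880.

-89477/198880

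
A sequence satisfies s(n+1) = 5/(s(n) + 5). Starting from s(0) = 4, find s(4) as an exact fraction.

s(1) = 5/(4 + 5) = 5/9.
s(2) = 5/(5/9 + 5) = 9/10.
s(3) = 5/(9/10 + 5) = 50/59.
s(4) = 5/(50/59 + 5) = 59/69.

59/69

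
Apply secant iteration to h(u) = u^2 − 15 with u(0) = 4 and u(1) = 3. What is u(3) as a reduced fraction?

h(4) = 1, h(3) = −6. u(2) = 3 − (−6)·(3 − 4)/((−6) − 1) = 27/7.
h(3) = −6, h(27/7) = −6/49. u(3) = (27/7) − (−6/49)·((27/7) − 3)/((−6/49) − (−6)) = 31/8.

31/8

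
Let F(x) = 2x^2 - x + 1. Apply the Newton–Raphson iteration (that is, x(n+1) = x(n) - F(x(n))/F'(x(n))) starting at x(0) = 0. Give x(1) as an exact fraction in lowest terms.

F'(x) = 4x - 1.
F(0) = 1, F'(0) = -1, so x(1) = 0 - 1/(-1) = 1.

1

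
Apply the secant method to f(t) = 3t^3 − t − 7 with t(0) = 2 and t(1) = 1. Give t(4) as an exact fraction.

9877783/7048823

f(2) = 15, f(1) = −5. t(2) = 1 − (−5)·(1 − 2)/((−5) − 15) = 5/4.
f(1) = −5, f(5/4) = −153/64. t(3) = (5/4) − (−153/64)·((5/4) − 1)/((−153/64) − (−5)) = 247/167.
f(5/4) = −153/64, f(247/167) = 5716845/4657463. t(4) = (247/167) − (5716845/4657463)·((247/167) − (5/4))/((5716845/4657463) − (−153/64)) = 9877783/7048823.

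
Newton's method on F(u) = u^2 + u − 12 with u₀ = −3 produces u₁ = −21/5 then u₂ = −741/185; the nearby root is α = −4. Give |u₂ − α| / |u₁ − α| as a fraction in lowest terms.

u₁ − α = −21/5 − (−4) = −21/5 + 4 = −1/5, so |u₁ − α| = 1/5.
u₂ − α = −741/185 − (−4) = −741/185 + 4 = −1/185, so |u₂ − α| = 1/185.
Ratio = (1/185) / (1/5) = 1/37.

1/37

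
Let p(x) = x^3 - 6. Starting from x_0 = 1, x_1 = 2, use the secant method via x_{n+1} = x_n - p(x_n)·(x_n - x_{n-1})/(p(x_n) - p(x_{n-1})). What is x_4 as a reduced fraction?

17817764/9802299

p(1) = -5, p(2) = 2. x_2 = 2 - 2·(2 - 1)/(2 - (-5)) = 12/7.
p(2) = 2, p(12/7) = -330/343. x_3 = (12/7) - (-330/343)·((12/7) - 2)/((-330/343) - 2) = 459/254.
p(12/7) = -330/343, p(459/254) = -1619805/16387064. x_4 = (459/254) - (-1619805/16387064)·((459/254) - (12/7))/((-1619805/16387064) - (-330/343)) = 17817764/9802299.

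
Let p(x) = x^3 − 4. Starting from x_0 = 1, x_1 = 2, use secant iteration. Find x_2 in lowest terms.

10/7

p(1) = −3, p(2) = 4. x_2 = 2 − 4·(2 − 1)/(4 − (−3)) = 10/7.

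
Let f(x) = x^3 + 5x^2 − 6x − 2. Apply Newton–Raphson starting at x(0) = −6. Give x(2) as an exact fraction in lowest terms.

f'(x) = 3x^2 + 10x − 6.
f(−6) = −2, f'(−6) = 42, so x(1) = (−6) − (−2)/42 = −125/21.
f(−125/21) = −272/9261, f'(−125/21) = 5993/147, so x(2) = (−125/21) − (−272/9261)/(5993/147) = −2247103/377559.

−2247103/377559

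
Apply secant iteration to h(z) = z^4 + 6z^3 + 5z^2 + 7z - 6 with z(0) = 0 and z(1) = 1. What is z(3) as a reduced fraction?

5550/12409

h(0) = -6, h(1) = 13. z(2) = 1 - 13·(1 - 0)/(13 - (-6)) = 6/19.
h(1) = 13, h(6/19) = -402948/130321. z(3) = (6/19) - (-402948/130321)·((6/19) - 1)/((-402948/130321) - 13) = 5550/12409.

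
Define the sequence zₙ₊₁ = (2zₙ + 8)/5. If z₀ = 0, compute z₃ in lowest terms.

z₁ = (2·0 + 8)/5 = 8/5.
z₂ = (2·(8/5) + 8)/5 = 56/25.
z₃ = (2·(56/25) + 8)/5 = 312/125.

312/125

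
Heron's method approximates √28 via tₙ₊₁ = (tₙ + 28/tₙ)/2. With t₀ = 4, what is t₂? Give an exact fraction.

233/44

t₁ = (4 + 28/4)/2 = 11/2.
t₂ = (11/2 + 28/(11/2))/2 = 233/44.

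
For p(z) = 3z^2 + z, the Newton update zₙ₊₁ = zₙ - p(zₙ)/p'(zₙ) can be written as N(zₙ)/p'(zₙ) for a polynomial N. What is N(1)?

p'(z) = 6z + 1.
N(z) = z·p'(z) - p(z) = z·(6z + 1) - (3z^2 + z) = 3z^2.
N(1) = 3.

3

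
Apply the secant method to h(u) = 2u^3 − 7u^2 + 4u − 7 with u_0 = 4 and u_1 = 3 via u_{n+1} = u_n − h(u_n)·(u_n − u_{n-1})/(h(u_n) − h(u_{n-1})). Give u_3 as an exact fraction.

11914/3691

h(4) = 25, h(3) = −4. u_2 = 3 − (−4)·(3 − 4)/((−4) − 25) = 91/29.
h(3) = −4, h(91/29) = −38500/24389. u_3 = (91/29) − (−38500/24389)·((91/29) − 3)/((−38500/24389) − (−4)) = 11914/3691.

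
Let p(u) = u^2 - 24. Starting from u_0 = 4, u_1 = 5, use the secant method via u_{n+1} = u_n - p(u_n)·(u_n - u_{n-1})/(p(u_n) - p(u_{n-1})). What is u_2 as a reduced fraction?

p(4) = -8, p(5) = 1. u_2 = 5 - 1·(5 - 4)/(1 - (-8)) = 44/9.

44/9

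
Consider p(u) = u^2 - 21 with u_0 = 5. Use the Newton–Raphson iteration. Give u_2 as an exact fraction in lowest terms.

527/115

p'(u) = 2u.
p(5) = 4, p'(5) = 10, so u_1 = 5 - 4/10 = 23/5.
p(23/5) = 4/25, p'(23/5) = 46/5, so u_2 = (23/5) - (4/25)/(46/5) = 527/115.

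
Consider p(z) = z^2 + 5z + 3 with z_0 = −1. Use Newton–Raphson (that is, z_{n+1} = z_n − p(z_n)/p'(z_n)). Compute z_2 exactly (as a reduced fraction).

p'(z) = 2z + 5.
p(−1) = −1, p'(−1) = 3, so z_1 = (−1) − (−1)/3 = −2/3.
p(−2/3) = 1/9, p'(−2/3) = 11/3, so z_2 = (−2/3) − (1/9)/(11/3) = −23/33.

−23/33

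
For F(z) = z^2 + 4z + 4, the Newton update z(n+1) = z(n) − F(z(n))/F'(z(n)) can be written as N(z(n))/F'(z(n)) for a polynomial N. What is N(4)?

12

F'(z) = 2z + 4.
N(z) = z·F'(z) − F(z) = z·(2z + 4) − (z^2 + 4z + 4) = z^2 − 4.
N(4) = 12.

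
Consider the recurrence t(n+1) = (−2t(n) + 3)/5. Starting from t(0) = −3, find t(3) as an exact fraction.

t(1) = (−2·(−3) + 3)/5 = 9/5.
t(2) = (−2·(9/5) + 3)/5 = −3/25.
t(3) = (−2·(−3/25) + 3)/5 = 81/125.

81/125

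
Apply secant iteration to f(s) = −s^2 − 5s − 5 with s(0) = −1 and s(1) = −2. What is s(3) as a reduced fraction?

f(−1) = −1, f(−2) = 1. s(2) = (−2) − 1·((−2) − (−1))/(1 − (−1)) = −3/2.
f(−2) = 1, f(−3/2) = 1/4. s(3) = (−3/2) − (1/4)·((−3/2) − (−2))/((1/4) − 1) = −4/3.

−4/3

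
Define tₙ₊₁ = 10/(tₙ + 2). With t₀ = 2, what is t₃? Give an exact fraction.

t₁ = 10/(2 + 2) = 5/2.
t₂ = 10/(5/2 + 2) = 20/9.
t₃ = 10/(20/9 + 2) = 45/19.

45/19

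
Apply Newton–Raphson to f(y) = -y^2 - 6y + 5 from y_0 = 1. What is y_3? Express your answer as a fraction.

f'(y) = -2y - 6.
f(1) = -2, f'(1) = -8, so y_1 = 1 - (-2)/(-8) = 3/4.
f(3/4) = -1/16, f'(3/4) = -15/2, so y_2 = (3/4) - (-1/16)/(-15/2) = 89/120.
f(89/120) = -1/14400, f'(89/120) = -449/60, so y_3 = (89/120) - (-1/14400)/(-449/60) = 79921/107760.

79921/107760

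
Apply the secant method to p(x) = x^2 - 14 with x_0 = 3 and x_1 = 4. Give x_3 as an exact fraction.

p(3) = -5, p(4) = 2. x_2 = 4 - 2·(4 - 3)/(2 - (-5)) = 26/7.
p(4) = 2, p(26/7) = -10/49. x_3 = (26/7) - (-10/49)·((26/7) - 4)/((-10/49) - 2) = 101/27.

101/27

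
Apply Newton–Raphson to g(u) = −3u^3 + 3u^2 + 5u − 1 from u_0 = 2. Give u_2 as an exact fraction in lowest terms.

90283/49685

g'(u) = −9u^2 + 6u + 5.
g(2) = −3, g'(2) = −19, so u_1 = 2 − (−3)/(−19) = 35/19.
g(35/19) = −2484/6859, g'(35/19) = −5230/361, so u_2 = (35/19) − (−2484/6859)/(−5230/361) = 90283/49685.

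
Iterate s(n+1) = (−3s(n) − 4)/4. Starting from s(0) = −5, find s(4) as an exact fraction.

−505/256

s(1) = (−3·(−5) − 4)/4 = 11/4.
s(2) = (−3·(11/4) − 4)/4 = −49/16.
s(3) = (−3·(−49/16) − 4)/4 = 83/64.
s(4) = (−3·(83/64) − 4)/4 = −505/256.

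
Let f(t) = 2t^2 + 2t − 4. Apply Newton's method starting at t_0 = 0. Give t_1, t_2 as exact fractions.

f'(t) = 4t + 2.
f(0) = −4, f'(0) = 2, so t_1 = 0 − (−4)/2 = 2.
f(2) = 8, f'(2) = 10, so t_2 = 2 − 8/10 = 6/5.

t_1 = 2, t_2 = 6/5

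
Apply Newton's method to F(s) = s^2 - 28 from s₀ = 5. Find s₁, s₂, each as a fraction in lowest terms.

s₁ = 53/10, s₂ = 5609/1060

F'(s) = 2s.
F(5) = -3, F'(5) = 10, so s₁ = 5 - (-3)/10 = 53/10.
F(53/10) = 9/100, F'(53/10) = 53/5, so s₂ = (53/10) - (9/100)/(53/5) = 5609/1060.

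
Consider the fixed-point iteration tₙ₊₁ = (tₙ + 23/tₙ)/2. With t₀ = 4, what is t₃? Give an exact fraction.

t₁ = (4 + 23/4)/2 = 39/8.
t₂ = (39/8 + 23/(39/8))/2 = 2993/624.
t₃ = (2993/624 + 23/(2993/624))/2 = 17913697/3735264.

17913697/3735264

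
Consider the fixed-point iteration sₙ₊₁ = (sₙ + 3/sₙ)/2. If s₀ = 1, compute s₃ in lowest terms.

97/56

s₁ = (1 + 3/1)/2 = 2.
s₂ = (2 + 3/2)/2 = 7/4.
s₃ = (7/4 + 3/(7/4))/2 = 97/56.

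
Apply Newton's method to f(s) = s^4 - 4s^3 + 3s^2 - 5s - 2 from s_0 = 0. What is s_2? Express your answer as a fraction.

f'(s) = 4s^3 - 12s^2 + 6s - 5.
f(0) = -2, f'(0) = -5, so s_1 = 0 - (-2)/(-5) = -2/5.
f(-2/5) = 476/625, f'(-2/5) = -1197/125, so s_2 = (-2/5) - (476/625)/(-1197/125) = -274/855.

-274/855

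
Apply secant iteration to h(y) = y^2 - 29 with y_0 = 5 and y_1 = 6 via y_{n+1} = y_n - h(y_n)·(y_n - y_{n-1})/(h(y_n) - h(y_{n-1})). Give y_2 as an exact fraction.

h(5) = -4, h(6) = 7. y_2 = 6 - 7·(6 - 5)/(7 - (-4)) = 59/11.

59/11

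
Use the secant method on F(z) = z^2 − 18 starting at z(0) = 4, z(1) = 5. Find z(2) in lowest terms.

38/9

F(4) = −2, F(5) = 7. z(2) = 5 − 7·(5 − 4)/(7 − (−2)) = 38/9.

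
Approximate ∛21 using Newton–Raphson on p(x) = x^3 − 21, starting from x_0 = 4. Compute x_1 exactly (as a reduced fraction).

p'(x) = 3x^2.
p(4) = 43, p'(4) = 48, so x_1 = 4 − 43/48 = 149/48.

149/48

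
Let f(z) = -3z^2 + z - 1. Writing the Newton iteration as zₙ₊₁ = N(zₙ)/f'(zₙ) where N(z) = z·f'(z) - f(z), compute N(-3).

-26

f'(z) = -6z + 1.
N(z) = z·f'(z) - f(z) = z·(-6z + 1) - (-3z^2 + z - 1) = -3z^2 + 1.
N(-3) = -26.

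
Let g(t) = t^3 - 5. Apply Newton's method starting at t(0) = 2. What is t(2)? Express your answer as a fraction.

g'(t) = 3t^2.
g(2) = 3, g'(2) = 12, so t(1) = 2 - 3/12 = 7/4.
g(7/4) = 23/64, g'(7/4) = 147/16, so t(2) = (7/4) - (23/64)/(147/16) = 503/294.

503/294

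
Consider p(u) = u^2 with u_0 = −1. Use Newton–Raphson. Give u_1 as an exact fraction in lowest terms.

p'(u) = 2u.
p(−1) = 1, p'(−1) = −2, so u_1 = (−1) − 1/(−2) = −1/2.

−1/2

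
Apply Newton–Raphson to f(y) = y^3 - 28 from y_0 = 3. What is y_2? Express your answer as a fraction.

f'(y) = 3y^2.
f(3) = -1, f'(3) = 27, so y_1 = 3 - (-1)/27 = 82/27.
f(82/27) = 244/19683, f'(82/27) = 6724/243, so y_2 = (82/27) - (244/19683)/(6724/243) = 413465/136161.

413465/136161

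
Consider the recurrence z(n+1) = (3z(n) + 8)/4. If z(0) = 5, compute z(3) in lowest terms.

z(1) = (3·5 + 8)/4 = 23/4.
z(2) = (3·(23/4) + 8)/4 = 101/16.
z(3) = (3·(101/16) + 8)/4 = 431/64.

431/64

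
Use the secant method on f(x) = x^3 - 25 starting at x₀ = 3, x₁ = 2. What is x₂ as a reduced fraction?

f(3) = 2, f(2) = -17. x₂ = 2 - (-17)·(2 - 3)/((-17) - 2) = 55/19.

55/19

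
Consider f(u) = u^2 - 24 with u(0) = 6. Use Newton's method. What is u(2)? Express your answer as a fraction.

f'(u) = 2u.
f(6) = 12, f'(6) = 12, so u(1) = 6 - 12/12 = 5.
f(5) = 1, f'(5) = 10, so u(2) = 5 - 1/10 = 49/10.

49/10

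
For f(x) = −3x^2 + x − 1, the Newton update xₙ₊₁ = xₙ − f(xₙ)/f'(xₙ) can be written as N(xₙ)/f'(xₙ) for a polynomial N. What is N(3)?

−26

f'(x) = −6x + 1.
N(x) = x·f'(x) − f(x) = x·(−6x + 1) − (−3x^2 + x − 1) = −3x^2 + 1.
N(3) = −26.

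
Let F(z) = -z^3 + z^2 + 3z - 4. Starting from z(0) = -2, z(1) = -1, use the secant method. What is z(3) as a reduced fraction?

F(-2) = 2, F(-1) = -5. z(2) = (-1) - (-5)·((-1) - (-2))/((-5) - 2) = -12/7.
F(-1) = -5, F(-12/7) = -400/343. z(3) = (-12/7) - (-400/343)·((-12/7) - (-1))/((-400/343) - (-5)) = -508/263.

-508/263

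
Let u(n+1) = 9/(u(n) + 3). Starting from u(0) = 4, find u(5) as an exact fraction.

81/44

u(1) = 9/(4 + 3) = 9/7.
u(2) = 9/(9/7 + 3) = 21/10.
u(3) = 9/(21/10 + 3) = 30/17.
u(4) = 9/(30/17 + 3) = 17/9.
u(5) = 9/(17/9 + 3) = 81/44.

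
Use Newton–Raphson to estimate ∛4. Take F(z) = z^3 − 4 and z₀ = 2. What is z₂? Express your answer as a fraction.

358/225

F'(z) = 3z^2.
F(2) = 4, F'(2) = 12, so z₁ = 2 − 4/12 = 5/3.
F(5/3) = 17/27, F'(5/3) = 25/3, so z₂ = (5/3) − (17/27)/(25/3) = 358/225.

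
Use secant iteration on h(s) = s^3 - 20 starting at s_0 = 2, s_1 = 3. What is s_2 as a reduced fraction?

h(2) = -12, h(3) = 7. s_2 = 3 - 7·(3 - 2)/(7 - (-12)) = 50/19.

50/19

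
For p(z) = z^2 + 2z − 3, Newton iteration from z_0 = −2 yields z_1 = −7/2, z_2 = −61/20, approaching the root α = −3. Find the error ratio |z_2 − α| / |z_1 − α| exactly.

1/10

z_1 − α = −7/2 − (−3) = −7/2 + 3 = −1/2, so |z_1 − α| = 1/2.
z_2 − α = −61/20 − (−3) = −61/20 + 3 = −1/20, so |z_2 − α| = 1/20.
Ratio = (1/20) / (1/2) = 1/10.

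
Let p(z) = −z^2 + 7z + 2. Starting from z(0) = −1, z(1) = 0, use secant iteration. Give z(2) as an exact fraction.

p(−1) = −6, p(0) = 2. z(2) = 0 − 2·(0 − (−1))/(2 − (−6)) = −1/4.

−1/4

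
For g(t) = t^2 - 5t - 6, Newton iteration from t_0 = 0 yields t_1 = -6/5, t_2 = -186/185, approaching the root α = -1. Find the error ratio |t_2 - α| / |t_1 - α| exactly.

1/37

t_1 - α = -6/5 - (-1) = -6/5 + 1 = -1/5, so |t_1 - α| = 1/5.
t_2 - α = -186/185 - (-1) = -186/185 + 1 = -1/185, so |t_2 - α| = 1/185.
Ratio = (1/185) / (1/5) = 1/37.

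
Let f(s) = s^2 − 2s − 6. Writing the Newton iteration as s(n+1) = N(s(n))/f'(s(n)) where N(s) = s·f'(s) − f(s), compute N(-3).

f'(s) = 2s − 2.
N(s) = s·f'(s) − f(s) = s·(2s − 2) − (s^2 − 2s − 6) = s^2 + 6.
N(-3) = 15.

15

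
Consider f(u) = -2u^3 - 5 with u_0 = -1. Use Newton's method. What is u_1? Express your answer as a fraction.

f'(u) = -6u^2.
f(-1) = -3, f'(-1) = -6, so u_1 = (-1) - (-3)/(-6) = -3/2.

-3/2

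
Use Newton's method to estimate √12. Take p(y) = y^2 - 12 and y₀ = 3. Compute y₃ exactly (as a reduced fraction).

p'(y) = 2y.
p(3) = -3, p'(3) = 6, so y₁ = 3 - (-3)/6 = 7/2.
p(7/2) = 1/4, p'(7/2) = 7, so y₂ = (7/2) - (1/4)/7 = 97/28.
p(97/28) = 1/784, p'(97/28) = 97/14, so y₃ = (97/28) - (1/784)/(97/14) = 18817/5432.

18817/5432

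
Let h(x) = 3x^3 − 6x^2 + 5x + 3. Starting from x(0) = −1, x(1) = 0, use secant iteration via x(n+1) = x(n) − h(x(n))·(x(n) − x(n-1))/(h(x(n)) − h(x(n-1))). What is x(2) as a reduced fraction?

−3/14

h(−1) = −11, h(0) = 3. x(2) = 0 − 3·(0 − (−1))/(3 − (−11)) = −3/14.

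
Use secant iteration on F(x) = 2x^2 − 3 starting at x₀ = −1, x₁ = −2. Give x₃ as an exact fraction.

F(−1) = −1, F(−2) = 5. x₂ = (−2) − 5·((−2) − (−1))/(5 − (−1)) = −7/6.
F(−2) = 5, F(−7/6) = −5/18. x₃ = (−7/6) − (−5/18)·((−7/6) − (−2))/((−5/18) − 5) = −23/19.

−23/19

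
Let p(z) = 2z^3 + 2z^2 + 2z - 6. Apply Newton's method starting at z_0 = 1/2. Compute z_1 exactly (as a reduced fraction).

14/11

p'(z) = 6z^2 + 4z + 2.
p(1/2) = -17/4, p'(1/2) = 11/2, so z_1 = (1/2) - (-17/4)/(11/2) = 14/11.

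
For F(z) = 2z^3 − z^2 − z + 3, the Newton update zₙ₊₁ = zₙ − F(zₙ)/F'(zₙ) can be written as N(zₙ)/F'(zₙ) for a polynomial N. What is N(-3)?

F'(z) = 6z^2 − 2z − 1.
N(z) = z·F'(z) − F(z) = z·(6z^2 − 2z − 1) − (2z^3 − z^2 − z + 3) = 4z^3 − z^2 − 3.
N(-3) = −120.

−120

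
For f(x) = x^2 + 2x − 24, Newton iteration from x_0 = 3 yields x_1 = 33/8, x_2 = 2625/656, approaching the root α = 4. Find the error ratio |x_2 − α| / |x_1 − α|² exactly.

x_1 − α = 33/8 − 4 = 1/8, so |x_1 − α| = 1/8.
x_2 − α = 2625/656 − 4 = 1/656, so |x_2 − α| = 1/656.
|x_1 − α|² = 1/64.
Ratio = (1/656) / (1/64) = 4/41.

4/41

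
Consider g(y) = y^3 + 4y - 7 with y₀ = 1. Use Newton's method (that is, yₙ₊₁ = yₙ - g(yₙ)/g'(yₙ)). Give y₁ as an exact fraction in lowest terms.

9/7

g'(y) = 3y^2 + 4.
g(1) = -2, g'(1) = 7, so y₁ = 1 - (-2)/7 = 9/7.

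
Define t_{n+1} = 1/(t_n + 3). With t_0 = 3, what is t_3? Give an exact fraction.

t_1 = 1/(3 + 3) = 1/6.
t_2 = 1/(1/6 + 3) = 6/19.
t_3 = 1/(6/19 + 3) = 19/63.

19/63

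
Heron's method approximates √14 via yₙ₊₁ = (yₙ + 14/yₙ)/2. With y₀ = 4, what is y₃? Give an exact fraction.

403201/107760

y₁ = (4 + 14/4)/2 = 15/4.
y₂ = (15/4 + 14/(15/4))/2 = 449/120.
y₃ = (449/120 + 14/(449/120))/2 = 403201/107760.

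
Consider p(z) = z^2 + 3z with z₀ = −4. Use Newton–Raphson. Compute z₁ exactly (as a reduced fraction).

−16/5

p'(z) = 2z + 3.
p(−4) = 4, p'(−4) = −5, so z₁ = (−4) − 4/(−5) = −16/5.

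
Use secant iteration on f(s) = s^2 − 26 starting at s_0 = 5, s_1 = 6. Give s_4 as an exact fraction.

f(5) = −1, f(6) = 10. s_2 = 6 − 10·(6 − 5)/(10 − (−1)) = 56/11.
f(6) = 10, f(56/11) = −10/121. s_3 = (56/11) − (−10/121)·((56/11) − 6)/((−10/121) − 10) = 311/61.
f(56/11) = −10/121, f(311/61) = −25/3721. s_4 = (311/61) − (−25/3721)·((311/61) − (56/11))/((−25/3721) − (−10/121)) = 34862/6837.

34862/6837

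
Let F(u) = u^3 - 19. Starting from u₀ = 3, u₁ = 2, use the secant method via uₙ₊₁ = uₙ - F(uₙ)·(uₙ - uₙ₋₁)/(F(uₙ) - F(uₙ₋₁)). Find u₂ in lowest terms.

49/19

F(3) = 8, F(2) = -11. u₂ = 2 - (-11)·(2 - 3)/((-11) - 8) = 49/19.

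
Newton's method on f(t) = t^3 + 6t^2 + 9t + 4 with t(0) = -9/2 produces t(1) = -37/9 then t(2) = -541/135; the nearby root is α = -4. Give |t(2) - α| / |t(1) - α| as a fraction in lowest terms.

t(1) - α = -37/9 - (-4) = -37/9 + 4 = -1/9, so |t(1) - α| = 1/9.
t(2) - α = -541/135 - (-4) = -541/135 + 4 = -1/135, so |t(2) - α| = 1/135.
Ratio = (1/135) / (1/9) = 1/15.

1/15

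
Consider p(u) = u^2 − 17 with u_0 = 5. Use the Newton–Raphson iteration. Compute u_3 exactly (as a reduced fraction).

187457/45465

p'(u) = 2u.
p(5) = 8, p'(5) = 10, so u_1 = 5 − 8/10 = 21/5.
p(21/5) = 16/25, p'(21/5) = 42/5, so u_2 = (21/5) − (16/25)/(42/5) = 433/105.
p(433/105) = 64/11025, p'(433/105) = 866/105, so u_3 = (433/105) − (64/11025)/(866/105) = 187457/45465.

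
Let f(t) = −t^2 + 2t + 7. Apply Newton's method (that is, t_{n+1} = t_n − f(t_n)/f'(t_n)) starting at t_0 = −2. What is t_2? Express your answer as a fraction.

f'(t) = −2t + 2.
f(−2) = −1, f'(−2) = 6, so t_1 = (−2) − (−1)/6 = −11/6.
f(−11/6) = −1/36, f'(−11/6) = 17/3, so t_2 = (−11/6) − (−1/36)/(17/3) = −373/204.

−373/204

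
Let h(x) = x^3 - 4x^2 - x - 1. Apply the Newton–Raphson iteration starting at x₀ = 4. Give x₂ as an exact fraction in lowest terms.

2393/558

h'(x) = 3x^2 - 8x - 1.
h(4) = -5, h'(4) = 15, so x₁ = 4 - (-5)/15 = 13/3.
h(13/3) = 25/27, h'(13/3) = 62/3, so x₂ = (13/3) - (25/27)/(62/3) = 2393/558.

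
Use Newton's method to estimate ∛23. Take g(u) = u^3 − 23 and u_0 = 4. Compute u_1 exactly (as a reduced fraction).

g'(u) = 3u^2.
g(4) = 41, g'(4) = 48, so u_1 = 4 − 41/48 = 151/48.

151/48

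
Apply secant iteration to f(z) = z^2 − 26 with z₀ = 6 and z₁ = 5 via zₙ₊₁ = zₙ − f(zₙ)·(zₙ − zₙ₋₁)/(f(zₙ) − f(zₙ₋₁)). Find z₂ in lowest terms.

56/11

f(6) = 10, f(5) = −1. z₂ = 5 − (−1)·(5 − 6)/((−1) − 10) = 56/11.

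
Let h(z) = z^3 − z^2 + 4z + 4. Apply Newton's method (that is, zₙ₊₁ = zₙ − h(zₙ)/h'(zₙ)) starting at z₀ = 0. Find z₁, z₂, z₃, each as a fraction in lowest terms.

z₁ = −1, z₂ = −7/9, z₃ = −4043/5373

h'(z) = 3z^2 − 2z + 4.
h(0) = 4, h'(0) = 4, so z₁ = 0 − 4/4 = −1.
h(−1) = −2, h'(−1) = 9, so z₂ = (−1) − (−2)/9 = −7/9.
h(−7/9) = −136/729, h'(−7/9) = 199/27, so z₃ = (−7/9) − (−136/729)/(199/27) = −4043/5373.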